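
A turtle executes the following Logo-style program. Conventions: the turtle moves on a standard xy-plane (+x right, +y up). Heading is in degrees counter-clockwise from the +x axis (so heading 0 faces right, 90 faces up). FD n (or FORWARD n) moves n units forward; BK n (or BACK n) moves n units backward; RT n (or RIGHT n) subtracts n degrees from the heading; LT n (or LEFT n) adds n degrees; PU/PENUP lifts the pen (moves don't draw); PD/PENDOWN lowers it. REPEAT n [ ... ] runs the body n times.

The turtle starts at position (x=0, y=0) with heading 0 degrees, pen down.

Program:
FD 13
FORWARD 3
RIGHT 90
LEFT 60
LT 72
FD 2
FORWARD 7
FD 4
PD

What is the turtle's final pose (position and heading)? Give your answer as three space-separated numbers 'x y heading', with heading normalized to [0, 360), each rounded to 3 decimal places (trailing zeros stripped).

Executing turtle program step by step:
Start: pos=(0,0), heading=0, pen down
FD 13: (0,0) -> (13,0) [heading=0, draw]
FD 3: (13,0) -> (16,0) [heading=0, draw]
RT 90: heading 0 -> 270
LT 60: heading 270 -> 330
LT 72: heading 330 -> 42
FD 2: (16,0) -> (17.486,1.338) [heading=42, draw]
FD 7: (17.486,1.338) -> (22.688,6.022) [heading=42, draw]
FD 4: (22.688,6.022) -> (25.661,8.699) [heading=42, draw]
PD: pen down
Final: pos=(25.661,8.699), heading=42, 5 segment(s) drawn

Answer: 25.661 8.699 42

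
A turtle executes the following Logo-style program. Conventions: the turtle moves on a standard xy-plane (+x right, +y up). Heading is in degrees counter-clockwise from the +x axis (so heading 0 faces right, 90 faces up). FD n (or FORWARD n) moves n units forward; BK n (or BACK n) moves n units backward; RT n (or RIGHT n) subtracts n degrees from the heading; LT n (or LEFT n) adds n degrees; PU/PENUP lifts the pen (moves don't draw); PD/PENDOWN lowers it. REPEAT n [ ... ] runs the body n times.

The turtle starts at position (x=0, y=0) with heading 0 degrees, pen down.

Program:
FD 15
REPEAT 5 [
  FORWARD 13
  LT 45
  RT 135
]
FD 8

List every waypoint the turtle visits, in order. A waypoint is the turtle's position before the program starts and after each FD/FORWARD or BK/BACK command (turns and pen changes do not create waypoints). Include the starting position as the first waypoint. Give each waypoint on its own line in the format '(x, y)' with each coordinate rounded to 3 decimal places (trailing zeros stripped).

Answer: (0, 0)
(15, 0)
(28, 0)
(28, -13)
(15, -13)
(15, 0)
(28, 0)
(28, -8)

Derivation:
Executing turtle program step by step:
Start: pos=(0,0), heading=0, pen down
FD 15: (0,0) -> (15,0) [heading=0, draw]
REPEAT 5 [
  -- iteration 1/5 --
  FD 13: (15,0) -> (28,0) [heading=0, draw]
  LT 45: heading 0 -> 45
  RT 135: heading 45 -> 270
  -- iteration 2/5 --
  FD 13: (28,0) -> (28,-13) [heading=270, draw]
  LT 45: heading 270 -> 315
  RT 135: heading 315 -> 180
  -- iteration 3/5 --
  FD 13: (28,-13) -> (15,-13) [heading=180, draw]
  LT 45: heading 180 -> 225
  RT 135: heading 225 -> 90
  -- iteration 4/5 --
  FD 13: (15,-13) -> (15,0) [heading=90, draw]
  LT 45: heading 90 -> 135
  RT 135: heading 135 -> 0
  -- iteration 5/5 --
  FD 13: (15,0) -> (28,0) [heading=0, draw]
  LT 45: heading 0 -> 45
  RT 135: heading 45 -> 270
]
FD 8: (28,0) -> (28,-8) [heading=270, draw]
Final: pos=(28,-8), heading=270, 7 segment(s) drawn
Waypoints (8 total):
(0, 0)
(15, 0)
(28, 0)
(28, -13)
(15, -13)
(15, 0)
(28, 0)
(28, -8)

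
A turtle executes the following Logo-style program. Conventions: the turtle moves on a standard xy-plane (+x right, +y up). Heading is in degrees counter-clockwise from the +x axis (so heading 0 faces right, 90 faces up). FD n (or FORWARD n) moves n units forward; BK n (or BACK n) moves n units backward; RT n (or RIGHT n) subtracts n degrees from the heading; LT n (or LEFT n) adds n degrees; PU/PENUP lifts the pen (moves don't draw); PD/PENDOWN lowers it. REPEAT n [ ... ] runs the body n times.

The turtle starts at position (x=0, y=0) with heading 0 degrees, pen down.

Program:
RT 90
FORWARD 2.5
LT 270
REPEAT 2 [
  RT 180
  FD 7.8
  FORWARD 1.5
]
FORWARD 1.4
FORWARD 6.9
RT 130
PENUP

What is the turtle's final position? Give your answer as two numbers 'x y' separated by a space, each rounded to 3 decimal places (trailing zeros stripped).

Answer: -8.3 -2.5

Derivation:
Executing turtle program step by step:
Start: pos=(0,0), heading=0, pen down
RT 90: heading 0 -> 270
FD 2.5: (0,0) -> (0,-2.5) [heading=270, draw]
LT 270: heading 270 -> 180
REPEAT 2 [
  -- iteration 1/2 --
  RT 180: heading 180 -> 0
  FD 7.8: (0,-2.5) -> (7.8,-2.5) [heading=0, draw]
  FD 1.5: (7.8,-2.5) -> (9.3,-2.5) [heading=0, draw]
  -- iteration 2/2 --
  RT 180: heading 0 -> 180
  FD 7.8: (9.3,-2.5) -> (1.5,-2.5) [heading=180, draw]
  FD 1.5: (1.5,-2.5) -> (0,-2.5) [heading=180, draw]
]
FD 1.4: (0,-2.5) -> (-1.4,-2.5) [heading=180, draw]
FD 6.9: (-1.4,-2.5) -> (-8.3,-2.5) [heading=180, draw]
RT 130: heading 180 -> 50
PU: pen up
Final: pos=(-8.3,-2.5), heading=50, 7 segment(s) drawn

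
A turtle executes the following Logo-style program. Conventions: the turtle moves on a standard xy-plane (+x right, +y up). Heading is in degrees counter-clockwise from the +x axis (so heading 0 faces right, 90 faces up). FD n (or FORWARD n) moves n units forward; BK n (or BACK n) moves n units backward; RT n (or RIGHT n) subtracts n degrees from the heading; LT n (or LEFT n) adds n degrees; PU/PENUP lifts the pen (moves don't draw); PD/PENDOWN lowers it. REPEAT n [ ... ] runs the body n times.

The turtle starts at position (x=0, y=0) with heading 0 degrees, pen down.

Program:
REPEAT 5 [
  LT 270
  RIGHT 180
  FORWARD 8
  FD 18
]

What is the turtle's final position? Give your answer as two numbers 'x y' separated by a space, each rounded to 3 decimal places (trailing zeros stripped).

Answer: 0 26

Derivation:
Executing turtle program step by step:
Start: pos=(0,0), heading=0, pen down
REPEAT 5 [
  -- iteration 1/5 --
  LT 270: heading 0 -> 270
  RT 180: heading 270 -> 90
  FD 8: (0,0) -> (0,8) [heading=90, draw]
  FD 18: (0,8) -> (0,26) [heading=90, draw]
  -- iteration 2/5 --
  LT 270: heading 90 -> 0
  RT 180: heading 0 -> 180
  FD 8: (0,26) -> (-8,26) [heading=180, draw]
  FD 18: (-8,26) -> (-26,26) [heading=180, draw]
  -- iteration 3/5 --
  LT 270: heading 180 -> 90
  RT 180: heading 90 -> 270
  FD 8: (-26,26) -> (-26,18) [heading=270, draw]
  FD 18: (-26,18) -> (-26,0) [heading=270, draw]
  -- iteration 4/5 --
  LT 270: heading 270 -> 180
  RT 180: heading 180 -> 0
  FD 8: (-26,0) -> (-18,0) [heading=0, draw]
  FD 18: (-18,0) -> (0,0) [heading=0, draw]
  -- iteration 5/5 --
  LT 270: heading 0 -> 270
  RT 180: heading 270 -> 90
  FD 8: (0,0) -> (0,8) [heading=90, draw]
  FD 18: (0,8) -> (0,26) [heading=90, draw]
]
Final: pos=(0,26), heading=90, 10 segment(s) drawn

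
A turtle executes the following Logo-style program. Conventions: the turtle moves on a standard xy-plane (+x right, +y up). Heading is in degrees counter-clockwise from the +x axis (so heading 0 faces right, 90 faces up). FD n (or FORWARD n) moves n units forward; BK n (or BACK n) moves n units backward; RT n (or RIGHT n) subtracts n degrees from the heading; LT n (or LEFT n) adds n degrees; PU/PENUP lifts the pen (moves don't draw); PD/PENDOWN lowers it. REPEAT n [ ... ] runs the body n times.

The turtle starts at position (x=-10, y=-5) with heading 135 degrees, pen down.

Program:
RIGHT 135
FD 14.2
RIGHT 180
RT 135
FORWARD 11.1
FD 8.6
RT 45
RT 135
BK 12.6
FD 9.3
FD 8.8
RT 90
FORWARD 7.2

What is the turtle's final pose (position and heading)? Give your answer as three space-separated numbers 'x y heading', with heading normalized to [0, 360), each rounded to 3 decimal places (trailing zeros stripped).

Answer: 9.15 10.132 135

Derivation:
Executing turtle program step by step:
Start: pos=(-10,-5), heading=135, pen down
RT 135: heading 135 -> 0
FD 14.2: (-10,-5) -> (4.2,-5) [heading=0, draw]
RT 180: heading 0 -> 180
RT 135: heading 180 -> 45
FD 11.1: (4.2,-5) -> (12.049,2.849) [heading=45, draw]
FD 8.6: (12.049,2.849) -> (18.13,8.93) [heading=45, draw]
RT 45: heading 45 -> 0
RT 135: heading 0 -> 225
BK 12.6: (18.13,8.93) -> (27.04,17.84) [heading=225, draw]
FD 9.3: (27.04,17.84) -> (20.463,11.263) [heading=225, draw]
FD 8.8: (20.463,11.263) -> (14.241,5.041) [heading=225, draw]
RT 90: heading 225 -> 135
FD 7.2: (14.241,5.041) -> (9.15,10.132) [heading=135, draw]
Final: pos=(9.15,10.132), heading=135, 7 segment(s) drawn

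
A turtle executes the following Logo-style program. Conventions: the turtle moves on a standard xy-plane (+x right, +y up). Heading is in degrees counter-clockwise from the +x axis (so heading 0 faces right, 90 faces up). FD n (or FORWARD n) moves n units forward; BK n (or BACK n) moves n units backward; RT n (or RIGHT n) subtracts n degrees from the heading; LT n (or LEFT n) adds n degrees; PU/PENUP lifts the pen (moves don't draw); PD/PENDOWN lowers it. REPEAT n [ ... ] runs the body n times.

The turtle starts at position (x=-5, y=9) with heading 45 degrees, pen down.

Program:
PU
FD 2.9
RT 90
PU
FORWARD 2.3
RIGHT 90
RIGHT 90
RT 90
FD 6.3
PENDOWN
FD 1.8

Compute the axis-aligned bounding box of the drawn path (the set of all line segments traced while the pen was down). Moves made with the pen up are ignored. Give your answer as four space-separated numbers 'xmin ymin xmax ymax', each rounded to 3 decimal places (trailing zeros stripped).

Executing turtle program step by step:
Start: pos=(-5,9), heading=45, pen down
PU: pen up
FD 2.9: (-5,9) -> (-2.949,11.051) [heading=45, move]
RT 90: heading 45 -> 315
PU: pen up
FD 2.3: (-2.949,11.051) -> (-1.323,9.424) [heading=315, move]
RT 90: heading 315 -> 225
RT 90: heading 225 -> 135
RT 90: heading 135 -> 45
FD 6.3: (-1.323,9.424) -> (3.132,13.879) [heading=45, move]
PD: pen down
FD 1.8: (3.132,13.879) -> (4.405,15.152) [heading=45, draw]
Final: pos=(4.405,15.152), heading=45, 1 segment(s) drawn

Segment endpoints: x in {3.132, 4.405}, y in {13.879, 15.152}
xmin=3.132, ymin=13.879, xmax=4.405, ymax=15.152

Answer: 3.132 13.879 4.405 15.152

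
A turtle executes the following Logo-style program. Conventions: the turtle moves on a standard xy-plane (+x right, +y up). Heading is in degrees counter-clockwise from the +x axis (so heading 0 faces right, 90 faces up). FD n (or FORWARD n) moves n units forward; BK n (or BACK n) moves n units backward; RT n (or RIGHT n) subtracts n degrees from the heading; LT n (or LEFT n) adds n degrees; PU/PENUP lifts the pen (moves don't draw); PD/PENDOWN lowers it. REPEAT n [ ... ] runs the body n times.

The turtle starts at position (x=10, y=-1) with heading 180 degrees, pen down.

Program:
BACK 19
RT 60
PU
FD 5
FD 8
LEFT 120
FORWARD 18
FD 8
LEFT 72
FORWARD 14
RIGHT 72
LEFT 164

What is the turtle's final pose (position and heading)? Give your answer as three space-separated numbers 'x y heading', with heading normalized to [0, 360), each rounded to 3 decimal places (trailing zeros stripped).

Executing turtle program step by step:
Start: pos=(10,-1), heading=180, pen down
BK 19: (10,-1) -> (29,-1) [heading=180, draw]
RT 60: heading 180 -> 120
PU: pen up
FD 5: (29,-1) -> (26.5,3.33) [heading=120, move]
FD 8: (26.5,3.33) -> (22.5,10.258) [heading=120, move]
LT 120: heading 120 -> 240
FD 18: (22.5,10.258) -> (13.5,-5.33) [heading=240, move]
FD 8: (13.5,-5.33) -> (9.5,-12.258) [heading=240, move]
LT 72: heading 240 -> 312
FD 14: (9.5,-12.258) -> (18.868,-22.662) [heading=312, move]
RT 72: heading 312 -> 240
LT 164: heading 240 -> 44
Final: pos=(18.868,-22.662), heading=44, 1 segment(s) drawn

Answer: 18.868 -22.662 44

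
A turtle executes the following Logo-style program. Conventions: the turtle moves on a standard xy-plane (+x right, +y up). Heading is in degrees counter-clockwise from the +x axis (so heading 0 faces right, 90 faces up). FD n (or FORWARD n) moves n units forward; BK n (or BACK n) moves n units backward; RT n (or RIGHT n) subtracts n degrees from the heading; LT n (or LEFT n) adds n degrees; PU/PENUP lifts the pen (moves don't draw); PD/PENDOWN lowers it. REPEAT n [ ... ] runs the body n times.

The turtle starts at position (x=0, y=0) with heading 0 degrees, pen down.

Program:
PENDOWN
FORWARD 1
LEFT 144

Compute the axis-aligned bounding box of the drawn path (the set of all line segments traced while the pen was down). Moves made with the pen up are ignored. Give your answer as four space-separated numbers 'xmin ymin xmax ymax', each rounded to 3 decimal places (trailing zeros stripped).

Answer: 0 0 1 0

Derivation:
Executing turtle program step by step:
Start: pos=(0,0), heading=0, pen down
PD: pen down
FD 1: (0,0) -> (1,0) [heading=0, draw]
LT 144: heading 0 -> 144
Final: pos=(1,0), heading=144, 1 segment(s) drawn

Segment endpoints: x in {0, 1}, y in {0}
xmin=0, ymin=0, xmax=1, ymax=0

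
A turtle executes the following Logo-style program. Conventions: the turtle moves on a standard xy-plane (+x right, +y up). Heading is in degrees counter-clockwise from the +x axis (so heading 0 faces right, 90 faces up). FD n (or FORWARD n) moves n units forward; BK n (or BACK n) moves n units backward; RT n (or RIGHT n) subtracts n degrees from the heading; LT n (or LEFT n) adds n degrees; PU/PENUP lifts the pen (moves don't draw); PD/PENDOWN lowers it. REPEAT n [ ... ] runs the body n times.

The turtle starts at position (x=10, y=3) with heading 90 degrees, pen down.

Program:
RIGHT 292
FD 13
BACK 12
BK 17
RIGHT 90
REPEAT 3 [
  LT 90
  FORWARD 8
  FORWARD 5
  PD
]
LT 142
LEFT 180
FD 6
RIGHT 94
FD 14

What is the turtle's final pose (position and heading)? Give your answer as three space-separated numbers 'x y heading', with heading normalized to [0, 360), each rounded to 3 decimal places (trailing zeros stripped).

Answer: 10.382 -26.38 206

Derivation:
Executing turtle program step by step:
Start: pos=(10,3), heading=90, pen down
RT 292: heading 90 -> 158
FD 13: (10,3) -> (-2.053,7.87) [heading=158, draw]
BK 12: (-2.053,7.87) -> (9.073,3.375) [heading=158, draw]
BK 17: (9.073,3.375) -> (24.835,-2.994) [heading=158, draw]
RT 90: heading 158 -> 68
REPEAT 3 [
  -- iteration 1/3 --
  LT 90: heading 68 -> 158
  FD 8: (24.835,-2.994) -> (17.417,0.003) [heading=158, draw]
  FD 5: (17.417,0.003) -> (12.782,1.876) [heading=158, draw]
  PD: pen down
  -- iteration 2/3 --
  LT 90: heading 158 -> 248
  FD 8: (12.782,1.876) -> (9.785,-5.541) [heading=248, draw]
  FD 5: (9.785,-5.541) -> (7.912,-10.177) [heading=248, draw]
  PD: pen down
  -- iteration 3/3 --
  LT 90: heading 248 -> 338
  FD 8: (7.912,-10.177) -> (15.329,-13.174) [heading=338, draw]
  FD 5: (15.329,-13.174) -> (19.965,-15.047) [heading=338, draw]
  PD: pen down
]
LT 142: heading 338 -> 120
LT 180: heading 120 -> 300
FD 6: (19.965,-15.047) -> (22.965,-20.243) [heading=300, draw]
RT 94: heading 300 -> 206
FD 14: (22.965,-20.243) -> (10.382,-26.38) [heading=206, draw]
Final: pos=(10.382,-26.38), heading=206, 11 segment(s) drawn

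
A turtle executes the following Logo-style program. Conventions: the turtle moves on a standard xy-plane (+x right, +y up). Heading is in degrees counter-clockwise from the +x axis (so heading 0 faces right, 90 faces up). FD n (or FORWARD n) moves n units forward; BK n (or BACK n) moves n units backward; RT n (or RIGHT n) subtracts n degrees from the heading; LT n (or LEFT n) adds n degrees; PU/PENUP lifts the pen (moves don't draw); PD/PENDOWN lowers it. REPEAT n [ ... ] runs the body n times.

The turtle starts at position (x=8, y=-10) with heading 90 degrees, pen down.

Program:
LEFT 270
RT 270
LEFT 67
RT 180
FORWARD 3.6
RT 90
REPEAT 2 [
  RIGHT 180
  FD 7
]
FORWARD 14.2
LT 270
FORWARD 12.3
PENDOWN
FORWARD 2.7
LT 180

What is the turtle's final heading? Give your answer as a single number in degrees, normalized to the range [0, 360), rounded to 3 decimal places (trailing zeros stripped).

Answer: 337

Derivation:
Executing turtle program step by step:
Start: pos=(8,-10), heading=90, pen down
LT 270: heading 90 -> 0
RT 270: heading 0 -> 90
LT 67: heading 90 -> 157
RT 180: heading 157 -> 337
FD 3.6: (8,-10) -> (11.314,-11.407) [heading=337, draw]
RT 90: heading 337 -> 247
REPEAT 2 [
  -- iteration 1/2 --
  RT 180: heading 247 -> 67
  FD 7: (11.314,-11.407) -> (14.049,-4.963) [heading=67, draw]
  -- iteration 2/2 --
  RT 180: heading 67 -> 247
  FD 7: (14.049,-4.963) -> (11.314,-11.407) [heading=247, draw]
]
FD 14.2: (11.314,-11.407) -> (5.765,-24.478) [heading=247, draw]
LT 270: heading 247 -> 157
FD 12.3: (5.765,-24.478) -> (-5.557,-19.672) [heading=157, draw]
PD: pen down
FD 2.7: (-5.557,-19.672) -> (-8.042,-18.617) [heading=157, draw]
LT 180: heading 157 -> 337
Final: pos=(-8.042,-18.617), heading=337, 6 segment(s) drawn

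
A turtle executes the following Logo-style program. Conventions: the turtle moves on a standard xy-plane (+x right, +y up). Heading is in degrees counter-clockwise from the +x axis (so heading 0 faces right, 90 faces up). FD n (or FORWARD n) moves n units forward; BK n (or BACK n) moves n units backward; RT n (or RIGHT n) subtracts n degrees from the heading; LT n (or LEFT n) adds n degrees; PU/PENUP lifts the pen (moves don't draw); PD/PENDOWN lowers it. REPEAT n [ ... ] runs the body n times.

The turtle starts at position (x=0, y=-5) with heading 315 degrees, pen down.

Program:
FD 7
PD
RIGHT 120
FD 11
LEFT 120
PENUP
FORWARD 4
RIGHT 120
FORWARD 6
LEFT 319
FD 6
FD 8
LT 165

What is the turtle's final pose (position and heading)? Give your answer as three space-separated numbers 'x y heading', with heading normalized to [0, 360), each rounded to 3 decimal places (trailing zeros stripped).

Answer: -21.226 -11.041 319

Derivation:
Executing turtle program step by step:
Start: pos=(0,-5), heading=315, pen down
FD 7: (0,-5) -> (4.95,-9.95) [heading=315, draw]
PD: pen down
RT 120: heading 315 -> 195
FD 11: (4.95,-9.95) -> (-5.675,-12.797) [heading=195, draw]
LT 120: heading 195 -> 315
PU: pen up
FD 4: (-5.675,-12.797) -> (-2.847,-15.625) [heading=315, move]
RT 120: heading 315 -> 195
FD 6: (-2.847,-15.625) -> (-8.643,-17.178) [heading=195, move]
LT 319: heading 195 -> 154
FD 6: (-8.643,-17.178) -> (-14.035,-14.548) [heading=154, move]
FD 8: (-14.035,-14.548) -> (-21.226,-11.041) [heading=154, move]
LT 165: heading 154 -> 319
Final: pos=(-21.226,-11.041), heading=319, 2 segment(s) drawn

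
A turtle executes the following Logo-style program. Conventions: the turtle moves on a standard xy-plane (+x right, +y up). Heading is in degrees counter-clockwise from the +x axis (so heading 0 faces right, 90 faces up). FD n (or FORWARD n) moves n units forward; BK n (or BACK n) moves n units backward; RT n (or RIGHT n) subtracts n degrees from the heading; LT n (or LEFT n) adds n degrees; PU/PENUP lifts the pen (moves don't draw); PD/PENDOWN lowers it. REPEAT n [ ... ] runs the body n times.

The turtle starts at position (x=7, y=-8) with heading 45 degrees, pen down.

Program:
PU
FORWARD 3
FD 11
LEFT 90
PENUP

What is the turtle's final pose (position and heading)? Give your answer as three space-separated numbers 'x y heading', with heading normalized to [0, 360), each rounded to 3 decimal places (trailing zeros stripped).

Executing turtle program step by step:
Start: pos=(7,-8), heading=45, pen down
PU: pen up
FD 3: (7,-8) -> (9.121,-5.879) [heading=45, move]
FD 11: (9.121,-5.879) -> (16.899,1.899) [heading=45, move]
LT 90: heading 45 -> 135
PU: pen up
Final: pos=(16.899,1.899), heading=135, 0 segment(s) drawn

Answer: 16.899 1.899 135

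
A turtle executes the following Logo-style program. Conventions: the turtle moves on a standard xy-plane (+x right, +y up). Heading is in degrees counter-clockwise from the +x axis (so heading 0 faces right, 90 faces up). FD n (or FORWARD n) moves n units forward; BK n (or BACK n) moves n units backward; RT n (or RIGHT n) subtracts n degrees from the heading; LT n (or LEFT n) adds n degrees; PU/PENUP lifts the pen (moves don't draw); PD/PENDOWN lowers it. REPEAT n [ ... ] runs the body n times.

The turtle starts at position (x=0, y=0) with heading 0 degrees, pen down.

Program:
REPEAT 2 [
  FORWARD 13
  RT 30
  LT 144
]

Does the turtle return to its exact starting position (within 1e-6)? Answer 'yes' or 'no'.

Executing turtle program step by step:
Start: pos=(0,0), heading=0, pen down
REPEAT 2 [
  -- iteration 1/2 --
  FD 13: (0,0) -> (13,0) [heading=0, draw]
  RT 30: heading 0 -> 330
  LT 144: heading 330 -> 114
  -- iteration 2/2 --
  FD 13: (13,0) -> (7.712,11.876) [heading=114, draw]
  RT 30: heading 114 -> 84
  LT 144: heading 84 -> 228
]
Final: pos=(7.712,11.876), heading=228, 2 segment(s) drawn

Start position: (0, 0)
Final position: (7.712, 11.876)
Distance = 14.161; >= 1e-6 -> NOT closed

Answer: no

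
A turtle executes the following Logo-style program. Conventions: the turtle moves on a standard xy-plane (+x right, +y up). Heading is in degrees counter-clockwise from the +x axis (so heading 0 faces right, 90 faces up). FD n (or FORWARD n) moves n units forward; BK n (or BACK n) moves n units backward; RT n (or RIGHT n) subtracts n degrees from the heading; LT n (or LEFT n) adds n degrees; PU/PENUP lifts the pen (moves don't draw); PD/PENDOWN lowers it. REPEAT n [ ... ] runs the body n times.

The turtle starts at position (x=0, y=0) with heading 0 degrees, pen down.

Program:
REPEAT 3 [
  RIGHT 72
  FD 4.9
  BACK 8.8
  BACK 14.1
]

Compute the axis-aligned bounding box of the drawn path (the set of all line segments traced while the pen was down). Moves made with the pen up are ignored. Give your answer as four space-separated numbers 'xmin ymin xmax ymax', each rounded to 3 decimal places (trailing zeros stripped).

Executing turtle program step by step:
Start: pos=(0,0), heading=0, pen down
REPEAT 3 [
  -- iteration 1/3 --
  RT 72: heading 0 -> 288
  FD 4.9: (0,0) -> (1.514,-4.66) [heading=288, draw]
  BK 8.8: (1.514,-4.66) -> (-1.205,3.709) [heading=288, draw]
  BK 14.1: (-1.205,3.709) -> (-5.562,17.119) [heading=288, draw]
  -- iteration 2/3 --
  RT 72: heading 288 -> 216
  FD 4.9: (-5.562,17.119) -> (-9.526,14.239) [heading=216, draw]
  BK 8.8: (-9.526,14.239) -> (-2.407,19.411) [heading=216, draw]
  BK 14.1: (-2.407,19.411) -> (9,27.699) [heading=216, draw]
  -- iteration 3/3 --
  RT 72: heading 216 -> 144
  FD 4.9: (9,27.699) -> (5.036,30.579) [heading=144, draw]
  BK 8.8: (5.036,30.579) -> (12.155,25.407) [heading=144, draw]
  BK 14.1: (12.155,25.407) -> (23.562,17.119) [heading=144, draw]
]
Final: pos=(23.562,17.119), heading=144, 9 segment(s) drawn

Segment endpoints: x in {-9.526, -5.562, -2.407, -1.205, 0, 1.514, 5.036, 9, 12.155, 23.562}, y in {-4.66, 0, 3.709, 14.239, 17.119, 17.119, 19.411, 25.407, 27.699, 30.579}
xmin=-9.526, ymin=-4.66, xmax=23.562, ymax=30.579

Answer: -9.526 -4.66 23.562 30.579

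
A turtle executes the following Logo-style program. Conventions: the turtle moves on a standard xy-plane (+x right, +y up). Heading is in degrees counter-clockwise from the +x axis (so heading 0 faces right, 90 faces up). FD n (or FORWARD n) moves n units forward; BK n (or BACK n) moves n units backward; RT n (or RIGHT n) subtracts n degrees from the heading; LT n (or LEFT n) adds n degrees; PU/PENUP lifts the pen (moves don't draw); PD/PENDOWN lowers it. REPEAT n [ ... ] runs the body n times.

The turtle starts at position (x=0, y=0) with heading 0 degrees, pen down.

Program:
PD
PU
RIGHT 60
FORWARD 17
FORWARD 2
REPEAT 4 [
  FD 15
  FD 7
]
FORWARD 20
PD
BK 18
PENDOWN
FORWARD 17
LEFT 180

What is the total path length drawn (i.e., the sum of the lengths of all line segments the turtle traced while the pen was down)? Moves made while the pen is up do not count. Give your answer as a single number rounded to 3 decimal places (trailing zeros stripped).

Answer: 35

Derivation:
Executing turtle program step by step:
Start: pos=(0,0), heading=0, pen down
PD: pen down
PU: pen up
RT 60: heading 0 -> 300
FD 17: (0,0) -> (8.5,-14.722) [heading=300, move]
FD 2: (8.5,-14.722) -> (9.5,-16.454) [heading=300, move]
REPEAT 4 [
  -- iteration 1/4 --
  FD 15: (9.5,-16.454) -> (17,-29.445) [heading=300, move]
  FD 7: (17,-29.445) -> (20.5,-35.507) [heading=300, move]
  -- iteration 2/4 --
  FD 15: (20.5,-35.507) -> (28,-48.497) [heading=300, move]
  FD 7: (28,-48.497) -> (31.5,-54.56) [heading=300, move]
  -- iteration 3/4 --
  FD 15: (31.5,-54.56) -> (39,-67.55) [heading=300, move]
  FD 7: (39,-67.55) -> (42.5,-73.612) [heading=300, move]
  -- iteration 4/4 --
  FD 15: (42.5,-73.612) -> (50,-86.603) [heading=300, move]
  FD 7: (50,-86.603) -> (53.5,-92.665) [heading=300, move]
]
FD 20: (53.5,-92.665) -> (63.5,-109.985) [heading=300, move]
PD: pen down
BK 18: (63.5,-109.985) -> (54.5,-94.397) [heading=300, draw]
PD: pen down
FD 17: (54.5,-94.397) -> (63,-109.119) [heading=300, draw]
LT 180: heading 300 -> 120
Final: pos=(63,-109.119), heading=120, 2 segment(s) drawn

Segment lengths:
  seg 1: (63.5,-109.985) -> (54.5,-94.397), length = 18
  seg 2: (54.5,-94.397) -> (63,-109.119), length = 17
Total = 35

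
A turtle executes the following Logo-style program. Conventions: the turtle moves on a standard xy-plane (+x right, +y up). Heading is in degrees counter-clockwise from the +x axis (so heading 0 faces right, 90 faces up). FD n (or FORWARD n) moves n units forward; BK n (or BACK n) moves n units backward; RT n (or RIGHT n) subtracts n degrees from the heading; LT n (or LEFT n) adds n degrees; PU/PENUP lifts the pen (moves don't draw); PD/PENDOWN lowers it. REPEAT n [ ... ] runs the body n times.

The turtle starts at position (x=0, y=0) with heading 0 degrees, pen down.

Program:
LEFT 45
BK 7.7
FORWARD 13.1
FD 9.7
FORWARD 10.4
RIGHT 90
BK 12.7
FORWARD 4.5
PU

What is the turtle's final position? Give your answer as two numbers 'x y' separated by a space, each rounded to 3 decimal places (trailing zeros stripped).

Answer: 12.233 23.829

Derivation:
Executing turtle program step by step:
Start: pos=(0,0), heading=0, pen down
LT 45: heading 0 -> 45
BK 7.7: (0,0) -> (-5.445,-5.445) [heading=45, draw]
FD 13.1: (-5.445,-5.445) -> (3.818,3.818) [heading=45, draw]
FD 9.7: (3.818,3.818) -> (10.677,10.677) [heading=45, draw]
FD 10.4: (10.677,10.677) -> (18.031,18.031) [heading=45, draw]
RT 90: heading 45 -> 315
BK 12.7: (18.031,18.031) -> (9.051,27.011) [heading=315, draw]
FD 4.5: (9.051,27.011) -> (12.233,23.829) [heading=315, draw]
PU: pen up
Final: pos=(12.233,23.829), heading=315, 6 segment(s) drawn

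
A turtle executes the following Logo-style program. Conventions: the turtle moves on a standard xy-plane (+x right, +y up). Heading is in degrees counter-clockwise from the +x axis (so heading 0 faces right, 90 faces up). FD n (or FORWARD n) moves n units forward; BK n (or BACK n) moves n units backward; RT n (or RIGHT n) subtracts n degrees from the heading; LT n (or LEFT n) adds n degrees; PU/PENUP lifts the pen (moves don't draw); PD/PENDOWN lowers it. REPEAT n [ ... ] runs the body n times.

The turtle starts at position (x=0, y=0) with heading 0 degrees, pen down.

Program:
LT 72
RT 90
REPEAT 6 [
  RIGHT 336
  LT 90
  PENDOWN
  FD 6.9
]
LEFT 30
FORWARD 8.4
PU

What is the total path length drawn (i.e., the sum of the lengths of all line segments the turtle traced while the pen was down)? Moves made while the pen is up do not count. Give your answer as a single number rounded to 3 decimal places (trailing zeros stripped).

Executing turtle program step by step:
Start: pos=(0,0), heading=0, pen down
LT 72: heading 0 -> 72
RT 90: heading 72 -> 342
REPEAT 6 [
  -- iteration 1/6 --
  RT 336: heading 342 -> 6
  LT 90: heading 6 -> 96
  PD: pen down
  FD 6.9: (0,0) -> (-0.721,6.862) [heading=96, draw]
  -- iteration 2/6 --
  RT 336: heading 96 -> 120
  LT 90: heading 120 -> 210
  PD: pen down
  FD 6.9: (-0.721,6.862) -> (-6.697,3.412) [heading=210, draw]
  -- iteration 3/6 --
  RT 336: heading 210 -> 234
  LT 90: heading 234 -> 324
  PD: pen down
  FD 6.9: (-6.697,3.412) -> (-1.115,-0.644) [heading=324, draw]
  -- iteration 4/6 --
  RT 336: heading 324 -> 348
  LT 90: heading 348 -> 78
  PD: pen down
  FD 6.9: (-1.115,-0.644) -> (0.32,6.106) [heading=78, draw]
  -- iteration 5/6 --
  RT 336: heading 78 -> 102
  LT 90: heading 102 -> 192
  PD: pen down
  FD 6.9: (0.32,6.106) -> (-6.429,4.671) [heading=192, draw]
  -- iteration 6/6 --
  RT 336: heading 192 -> 216
  LT 90: heading 216 -> 306
  PD: pen down
  FD 6.9: (-6.429,4.671) -> (-2.374,-0.911) [heading=306, draw]
]
LT 30: heading 306 -> 336
FD 8.4: (-2.374,-0.911) -> (5.3,-4.328) [heading=336, draw]
PU: pen up
Final: pos=(5.3,-4.328), heading=336, 7 segment(s) drawn

Segment lengths:
  seg 1: (0,0) -> (-0.721,6.862), length = 6.9
  seg 2: (-0.721,6.862) -> (-6.697,3.412), length = 6.9
  seg 3: (-6.697,3.412) -> (-1.115,-0.644), length = 6.9
  seg 4: (-1.115,-0.644) -> (0.32,6.106), length = 6.9
  seg 5: (0.32,6.106) -> (-6.429,4.671), length = 6.9
  seg 6: (-6.429,4.671) -> (-2.374,-0.911), length = 6.9
  seg 7: (-2.374,-0.911) -> (5.3,-4.328), length = 8.4
Total = 49.8

Answer: 49.8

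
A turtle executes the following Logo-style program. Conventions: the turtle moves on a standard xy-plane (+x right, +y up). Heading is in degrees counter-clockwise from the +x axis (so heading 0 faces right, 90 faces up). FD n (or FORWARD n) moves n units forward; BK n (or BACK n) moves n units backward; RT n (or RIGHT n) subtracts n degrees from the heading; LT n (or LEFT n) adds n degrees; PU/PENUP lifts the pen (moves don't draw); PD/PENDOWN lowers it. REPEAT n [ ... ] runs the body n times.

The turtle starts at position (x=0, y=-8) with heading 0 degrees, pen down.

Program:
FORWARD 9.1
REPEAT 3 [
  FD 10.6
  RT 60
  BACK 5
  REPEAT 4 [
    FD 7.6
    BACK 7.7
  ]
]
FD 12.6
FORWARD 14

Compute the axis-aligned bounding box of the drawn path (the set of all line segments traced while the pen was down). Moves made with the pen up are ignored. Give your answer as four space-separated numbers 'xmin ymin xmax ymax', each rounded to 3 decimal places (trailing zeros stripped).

Executing turtle program step by step:
Start: pos=(0,-8), heading=0, pen down
FD 9.1: (0,-8) -> (9.1,-8) [heading=0, draw]
REPEAT 3 [
  -- iteration 1/3 --
  FD 10.6: (9.1,-8) -> (19.7,-8) [heading=0, draw]
  RT 60: heading 0 -> 300
  BK 5: (19.7,-8) -> (17.2,-3.67) [heading=300, draw]
  REPEAT 4 [
    -- iteration 1/4 --
    FD 7.6: (17.2,-3.67) -> (21,-10.252) [heading=300, draw]
    BK 7.7: (21,-10.252) -> (17.15,-3.583) [heading=300, draw]
    -- iteration 2/4 --
    FD 7.6: (17.15,-3.583) -> (20.95,-10.165) [heading=300, draw]
    BK 7.7: (20.95,-10.165) -> (17.1,-3.497) [heading=300, draw]
    -- iteration 3/4 --
    FD 7.6: (17.1,-3.497) -> (20.9,-10.078) [heading=300, draw]
    BK 7.7: (20.9,-10.078) -> (17.05,-3.41) [heading=300, draw]
    -- iteration 4/4 --
    FD 7.6: (17.05,-3.41) -> (20.85,-9.992) [heading=300, draw]
    BK 7.7: (20.85,-9.992) -> (17,-3.323) [heading=300, draw]
  ]
  -- iteration 2/3 --
  FD 10.6: (17,-3.323) -> (22.3,-12.503) [heading=300, draw]
  RT 60: heading 300 -> 240
  BK 5: (22.3,-12.503) -> (24.8,-8.173) [heading=240, draw]
  REPEAT 4 [
    -- iteration 1/4 --
    FD 7.6: (24.8,-8.173) -> (21,-14.755) [heading=240, draw]
    BK 7.7: (21,-14.755) -> (24.85,-8.087) [heading=240, draw]
    -- iteration 2/4 --
    FD 7.6: (24.85,-8.087) -> (21.05,-14.668) [heading=240, draw]
    BK 7.7: (21.05,-14.668) -> (24.9,-8) [heading=240, draw]
    -- iteration 3/4 --
    FD 7.6: (24.9,-8) -> (21.1,-14.582) [heading=240, draw]
    BK 7.7: (21.1,-14.582) -> (24.95,-7.913) [heading=240, draw]
    -- iteration 4/4 --
    FD 7.6: (24.95,-7.913) -> (21.15,-14.495) [heading=240, draw]
    BK 7.7: (21.15,-14.495) -> (25,-7.827) [heading=240, draw]
  ]
  -- iteration 3/3 --
  FD 10.6: (25,-7.827) -> (19.7,-17.007) [heading=240, draw]
  RT 60: heading 240 -> 180
  BK 5: (19.7,-17.007) -> (24.7,-17.007) [heading=180, draw]
  REPEAT 4 [
    -- iteration 1/4 --
    FD 7.6: (24.7,-17.007) -> (17.1,-17.007) [heading=180, draw]
    BK 7.7: (17.1,-17.007) -> (24.8,-17.007) [heading=180, draw]
    -- iteration 2/4 --
    FD 7.6: (24.8,-17.007) -> (17.2,-17.007) [heading=180, draw]
    BK 7.7: (17.2,-17.007) -> (24.9,-17.007) [heading=180, draw]
    -- iteration 3/4 --
    FD 7.6: (24.9,-17.007) -> (17.3,-17.007) [heading=180, draw]
    BK 7.7: (17.3,-17.007) -> (25,-17.007) [heading=180, draw]
    -- iteration 4/4 --
    FD 7.6: (25,-17.007) -> (17.4,-17.007) [heading=180, draw]
    BK 7.7: (17.4,-17.007) -> (25.1,-17.007) [heading=180, draw]
  ]
]
FD 12.6: (25.1,-17.007) -> (12.5,-17.007) [heading=180, draw]
FD 14: (12.5,-17.007) -> (-1.5,-17.007) [heading=180, draw]
Final: pos=(-1.5,-17.007), heading=180, 33 segment(s) drawn

Segment endpoints: x in {-1.5, 0, 9.1, 12.5, 17, 17.05, 17.1, 17.1, 17.15, 17.2, 17.2, 17.3, 17.4, 19.7, 19.7, 20.85, 20.9, 20.95, 21, 21.05, 21.1, 21.15, 22.3, 24.7, 24.8, 24.8, 24.85, 24.9, 24.9, 24.95, 25, 25, 25.1}, y in {-17.007, -14.755, -14.668, -14.582, -14.495, -12.503, -10.252, -10.165, -10.078, -9.992, -8.173, -8.087, -8, -8, -7.913, -7.827, -3.67, -3.583, -3.497, -3.41, -3.323}
xmin=-1.5, ymin=-17.007, xmax=25.1, ymax=-3.323

Answer: -1.5 -17.007 25.1 -3.323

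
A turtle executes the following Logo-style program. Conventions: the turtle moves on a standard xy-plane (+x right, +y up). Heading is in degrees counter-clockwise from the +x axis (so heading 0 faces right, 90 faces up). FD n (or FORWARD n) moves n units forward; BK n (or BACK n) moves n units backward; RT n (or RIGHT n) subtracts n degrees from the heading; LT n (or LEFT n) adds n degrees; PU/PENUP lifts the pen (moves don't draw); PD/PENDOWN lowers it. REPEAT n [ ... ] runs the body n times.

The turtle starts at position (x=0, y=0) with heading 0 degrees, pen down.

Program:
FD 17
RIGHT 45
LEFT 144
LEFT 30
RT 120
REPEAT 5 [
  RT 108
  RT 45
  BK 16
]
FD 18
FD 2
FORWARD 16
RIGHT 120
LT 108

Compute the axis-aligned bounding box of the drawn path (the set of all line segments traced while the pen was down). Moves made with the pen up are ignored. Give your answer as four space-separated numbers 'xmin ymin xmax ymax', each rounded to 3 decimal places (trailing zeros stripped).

Executing turtle program step by step:
Start: pos=(0,0), heading=0, pen down
FD 17: (0,0) -> (17,0) [heading=0, draw]
RT 45: heading 0 -> 315
LT 144: heading 315 -> 99
LT 30: heading 99 -> 129
RT 120: heading 129 -> 9
REPEAT 5 [
  -- iteration 1/5 --
  RT 108: heading 9 -> 261
  RT 45: heading 261 -> 216
  BK 16: (17,0) -> (29.944,9.405) [heading=216, draw]
  -- iteration 2/5 --
  RT 108: heading 216 -> 108
  RT 45: heading 108 -> 63
  BK 16: (29.944,9.405) -> (22.68,-4.852) [heading=63, draw]
  -- iteration 3/5 --
  RT 108: heading 63 -> 315
  RT 45: heading 315 -> 270
  BK 16: (22.68,-4.852) -> (22.68,11.148) [heading=270, draw]
  -- iteration 4/5 --
  RT 108: heading 270 -> 162
  RT 45: heading 162 -> 117
  BK 16: (22.68,11.148) -> (29.944,-3.108) [heading=117, draw]
  -- iteration 5/5 --
  RT 108: heading 117 -> 9
  RT 45: heading 9 -> 324
  BK 16: (29.944,-3.108) -> (17,6.297) [heading=324, draw]
]
FD 18: (17,6.297) -> (31.562,-4.283) [heading=324, draw]
FD 2: (31.562,-4.283) -> (33.18,-5.459) [heading=324, draw]
FD 16: (33.18,-5.459) -> (46.125,-14.863) [heading=324, draw]
RT 120: heading 324 -> 204
LT 108: heading 204 -> 312
Final: pos=(46.125,-14.863), heading=312, 9 segment(s) drawn

Segment endpoints: x in {0, 17, 17, 22.68, 22.68, 29.944, 29.944, 31.562, 33.18, 46.125}, y in {-14.863, -5.459, -4.852, -4.283, -3.108, 0, 6.297, 9.405, 11.148}
xmin=0, ymin=-14.863, xmax=46.125, ymax=11.148

Answer: 0 -14.863 46.125 11.148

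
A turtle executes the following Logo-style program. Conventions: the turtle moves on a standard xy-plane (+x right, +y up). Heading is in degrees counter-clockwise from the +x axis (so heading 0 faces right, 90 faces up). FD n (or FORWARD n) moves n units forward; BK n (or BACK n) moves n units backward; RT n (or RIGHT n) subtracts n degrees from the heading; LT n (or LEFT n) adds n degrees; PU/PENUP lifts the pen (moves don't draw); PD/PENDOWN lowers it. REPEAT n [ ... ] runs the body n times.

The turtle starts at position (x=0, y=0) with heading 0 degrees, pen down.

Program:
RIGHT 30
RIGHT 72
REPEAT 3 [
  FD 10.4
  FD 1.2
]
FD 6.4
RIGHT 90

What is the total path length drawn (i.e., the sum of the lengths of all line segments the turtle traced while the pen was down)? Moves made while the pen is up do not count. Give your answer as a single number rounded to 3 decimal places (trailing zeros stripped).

Answer: 41.2

Derivation:
Executing turtle program step by step:
Start: pos=(0,0), heading=0, pen down
RT 30: heading 0 -> 330
RT 72: heading 330 -> 258
REPEAT 3 [
  -- iteration 1/3 --
  FD 10.4: (0,0) -> (-2.162,-10.173) [heading=258, draw]
  FD 1.2: (-2.162,-10.173) -> (-2.412,-11.347) [heading=258, draw]
  -- iteration 2/3 --
  FD 10.4: (-2.412,-11.347) -> (-4.574,-21.519) [heading=258, draw]
  FD 1.2: (-4.574,-21.519) -> (-4.824,-22.693) [heading=258, draw]
  -- iteration 3/3 --
  FD 10.4: (-4.824,-22.693) -> (-6.986,-32.866) [heading=258, draw]
  FD 1.2: (-6.986,-32.866) -> (-7.235,-34.04) [heading=258, draw]
]
FD 6.4: (-7.235,-34.04) -> (-8.566,-40.3) [heading=258, draw]
RT 90: heading 258 -> 168
Final: pos=(-8.566,-40.3), heading=168, 7 segment(s) drawn

Segment lengths:
  seg 1: (0,0) -> (-2.162,-10.173), length = 10.4
  seg 2: (-2.162,-10.173) -> (-2.412,-11.347), length = 1.2
  seg 3: (-2.412,-11.347) -> (-4.574,-21.519), length = 10.4
  seg 4: (-4.574,-21.519) -> (-4.824,-22.693), length = 1.2
  seg 5: (-4.824,-22.693) -> (-6.986,-32.866), length = 10.4
  seg 6: (-6.986,-32.866) -> (-7.235,-34.04), length = 1.2
  seg 7: (-7.235,-34.04) -> (-8.566,-40.3), length = 6.4
Total = 41.2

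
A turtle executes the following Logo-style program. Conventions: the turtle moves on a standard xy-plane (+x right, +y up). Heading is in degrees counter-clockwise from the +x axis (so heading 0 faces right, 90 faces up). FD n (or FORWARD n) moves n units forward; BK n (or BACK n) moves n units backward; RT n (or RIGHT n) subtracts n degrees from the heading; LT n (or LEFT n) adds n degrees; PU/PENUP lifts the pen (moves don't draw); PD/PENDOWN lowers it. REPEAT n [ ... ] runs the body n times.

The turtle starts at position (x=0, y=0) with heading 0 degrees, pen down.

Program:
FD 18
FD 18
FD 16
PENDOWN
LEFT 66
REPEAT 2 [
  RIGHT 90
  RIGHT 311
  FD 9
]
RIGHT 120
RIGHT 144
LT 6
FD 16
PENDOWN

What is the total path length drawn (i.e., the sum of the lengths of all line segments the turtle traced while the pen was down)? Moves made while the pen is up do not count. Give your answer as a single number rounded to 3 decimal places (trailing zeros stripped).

Answer: 86

Derivation:
Executing turtle program step by step:
Start: pos=(0,0), heading=0, pen down
FD 18: (0,0) -> (18,0) [heading=0, draw]
FD 18: (18,0) -> (36,0) [heading=0, draw]
FD 16: (36,0) -> (52,0) [heading=0, draw]
PD: pen down
LT 66: heading 0 -> 66
REPEAT 2 [
  -- iteration 1/2 --
  RT 90: heading 66 -> 336
  RT 311: heading 336 -> 25
  FD 9: (52,0) -> (60.157,3.804) [heading=25, draw]
  -- iteration 2/2 --
  RT 90: heading 25 -> 295
  RT 311: heading 295 -> 344
  FD 9: (60.157,3.804) -> (68.808,1.323) [heading=344, draw]
]
RT 120: heading 344 -> 224
RT 144: heading 224 -> 80
LT 6: heading 80 -> 86
FD 16: (68.808,1.323) -> (69.924,17.284) [heading=86, draw]
PD: pen down
Final: pos=(69.924,17.284), heading=86, 6 segment(s) drawn

Segment lengths:
  seg 1: (0,0) -> (18,0), length = 18
  seg 2: (18,0) -> (36,0), length = 18
  seg 3: (36,0) -> (52,0), length = 16
  seg 4: (52,0) -> (60.157,3.804), length = 9
  seg 5: (60.157,3.804) -> (68.808,1.323), length = 9
  seg 6: (68.808,1.323) -> (69.924,17.284), length = 16
Total = 86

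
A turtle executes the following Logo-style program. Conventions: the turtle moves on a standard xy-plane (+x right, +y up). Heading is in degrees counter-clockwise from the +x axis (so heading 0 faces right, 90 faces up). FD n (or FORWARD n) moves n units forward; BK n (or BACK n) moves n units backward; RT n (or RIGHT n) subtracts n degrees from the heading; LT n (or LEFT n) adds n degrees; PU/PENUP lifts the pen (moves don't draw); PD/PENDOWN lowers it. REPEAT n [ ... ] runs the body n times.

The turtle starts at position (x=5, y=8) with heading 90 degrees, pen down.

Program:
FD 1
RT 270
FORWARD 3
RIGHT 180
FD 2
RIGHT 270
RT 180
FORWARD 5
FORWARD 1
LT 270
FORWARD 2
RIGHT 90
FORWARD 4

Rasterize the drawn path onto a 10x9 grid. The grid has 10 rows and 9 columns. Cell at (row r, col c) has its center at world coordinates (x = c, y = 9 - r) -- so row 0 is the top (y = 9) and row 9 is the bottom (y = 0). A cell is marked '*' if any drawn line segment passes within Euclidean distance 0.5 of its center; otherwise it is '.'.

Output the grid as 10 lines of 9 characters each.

Segment 0: (5,8) -> (5,9)
Segment 1: (5,9) -> (2,9)
Segment 2: (2,9) -> (4,9)
Segment 3: (4,9) -> (4,4)
Segment 4: (4,4) -> (4,3)
Segment 5: (4,3) -> (2,3)
Segment 6: (2,3) -> (2,7)

Answer: ..****...
....**...
..*.*....
..*.*....
..*.*....
..*.*....
..***....
.........
.........
.........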